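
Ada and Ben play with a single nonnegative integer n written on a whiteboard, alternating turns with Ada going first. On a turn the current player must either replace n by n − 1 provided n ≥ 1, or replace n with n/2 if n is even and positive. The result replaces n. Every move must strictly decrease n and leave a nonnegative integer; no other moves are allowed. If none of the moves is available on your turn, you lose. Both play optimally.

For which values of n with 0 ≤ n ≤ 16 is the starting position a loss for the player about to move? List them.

Label each position W (a win for the player to move) or L (a loss). A position with no legal move is L; any other position is W exactly when some move reaches an L, and L when every move reaches a W.
n=0: no move → L
n=1: →0(L), so W
n=2: →1(W) only, which is W, so L
n=3: →2(L), so W
n=4: →2(L), so W
n=5: →4(W) only, which is W, so L
n=6: →5(L), so W
n=7: →6(W) only, which is W, so L
n=8: →7(L), so W
n=9: →8(W) only, which is W, so L
n=10: →5(L), so W
n=11: →10(W) only, which is W, so L
n=12: →11(L), so W
n=13: →12(W) only, which is W, so L
n=14: →7(L), so W
n=15: →14(W) only, which is W, so L
n=16: →15(L), so W
Reading off the rows marked L gives the requested list; there are 8 such values of n.

0, 2, 5, 7, 9, 11, 13, 15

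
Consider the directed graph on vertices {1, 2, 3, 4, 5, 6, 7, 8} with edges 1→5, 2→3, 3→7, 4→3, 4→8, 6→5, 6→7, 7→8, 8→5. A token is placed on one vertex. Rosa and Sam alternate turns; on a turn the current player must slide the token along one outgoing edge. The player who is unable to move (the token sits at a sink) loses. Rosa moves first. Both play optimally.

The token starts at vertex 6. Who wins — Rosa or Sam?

Rosa wins.

Use the standard recursion: the mover loses at a terminal position; elsewhere, the mover wins exactly when some move hands the opponent an L position.
Every edge goes from a vertex to one that appears earlier in the order 5, 8, 7, 1, 6, 3, 4, 2, so processing vertices in that order labels each vertex after all of its successors.
5: no outgoing edge → L
8: reaches L-position 5 → W
7: only reaches 8(W), which is W → L
1: reaches L-position 5 → W
6: reaches L-position 7 → W
3: reaches L-position 7 → W
4: only reaches 3(W), 8(W), all W → L
2: only reaches 3(W), which is W → L
The starting position 6 is W: Rosa should move to 7, handing over an L position.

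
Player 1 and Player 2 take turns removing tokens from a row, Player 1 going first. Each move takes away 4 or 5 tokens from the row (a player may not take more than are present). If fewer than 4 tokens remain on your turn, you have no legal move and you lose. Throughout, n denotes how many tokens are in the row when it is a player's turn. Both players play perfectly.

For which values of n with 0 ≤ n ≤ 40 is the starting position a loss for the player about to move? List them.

0, 1, 2, 3, 9, 10, 11, 12, 18, 19, 20, 21, 27, 28, 29, 30, 36, 37, 38, 39

Work bottom-up. With no move the player to move loses. Otherwise the position is W if at least one move leads to an L position for the opponent, and L if every move leads to a W.
n=0: no move → L
n=1: no move → L
n=2: no move → L
n=3: no move → L
n=4: W (go to 0, an L position)
n=5: W (go to 1, an L position)
n=6: W (go to 2, an L position)
n=7: W (go to 3, an L position)
n=8: W (go to 3, an L position)
n=9: L (options 5(W), 4(W) are all W)
n=10: L (options 6(W), 5(W) are all W)
n=11: L (options 7(W), 6(W) are all W)
n=12: L (options 8(W), 7(W) are all W)
n=13: W (go to 9, an L position)
n=14: W (go to 10, an L position)
n=15: W (go to 11, an L position)
n=16: W (go to 12, an L position)
n=17: W (go to 12, an L position)
n=18: L (options 14(W), 13(W) are all W)
n=19: L (options 15(W), 14(W) are all W)
n=20: L (options 16(W), 15(W) are all W)
n=21: L (options 17(W), 16(W) are all W)
n=22: W (go to 18, an L position)
n=23: W (go to 19, an L position)
n=24: W (go to 20, an L position)
n=25: W (go to 21, an L position)
n=26: W (go to 21, an L position)
n=27: L (options 23(W), 22(W) are all W)
n=28: L (options 24(W), 23(W) are all W)
n=29: L (options 25(W), 24(W) are all W)
n=30: L (options 26(W), 25(W) are all W)
n=31: W (go to 27, an L position)
n=32: W (go to 28, an L position)
n=33: W (go to 29, an L position)
n=34: W (go to 30, an L position)
n=35: W (go to 30, an L position)
n=36: L (options 32(W), 31(W) are all W)
n=37: L (options 33(W), 32(W) are all W)
n=38: L (options 34(W), 33(W) are all W)
n=39: L (options 35(W), 34(W) are all W)
n=40: W (go to 36, an L position)
Reading off the rows marked L gives the requested list; there are 20 such values of n.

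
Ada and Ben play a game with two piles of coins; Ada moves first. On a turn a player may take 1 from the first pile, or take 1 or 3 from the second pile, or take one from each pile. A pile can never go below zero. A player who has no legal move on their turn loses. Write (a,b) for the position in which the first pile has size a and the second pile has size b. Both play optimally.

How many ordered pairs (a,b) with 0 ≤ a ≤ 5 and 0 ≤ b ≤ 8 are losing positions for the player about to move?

15

Positions with no move are L. A position that does have a move is losing for the player to move precisely when every available move leads to a winning position for the opponent. Fill in the labels:
Every move lowers a or b (never raises either), so fill the grid row by row in increasing a, and left to right within a row: each cell's successors are then already labelled.
      b=0  b=1  b=2  b=3  b=4  b=5  b=6  b=7  b=8
a=0:    L    W    L    W    L    W    L    W    L
a=1:    W    W    W    W    W    W    W    W    W
a=2:    L    W    L    W    L    W    L    W    L
a=3:    W    W    W    W    W    W    W    W    W
a=4:    L    W    L    W    L    W    L    W    L
a=5:    W    W    W    W    W    W    W    W    W
Cells with no legal move (terminal, hence L): (0,0).
The remaining L cells, each justified by listing all of its moves:
(0,2): →(0,1)(W) only, which is W, so L
(0,4): →(0,3)(W), (0,1)(W) — all W, so L
(0,6): →(0,5)(W), (0,3)(W) — all W, so L
(0,8): →(0,7)(W), (0,5)(W) — all W, so L
(2,0): →(1,0)(W) only, which is W, so L
(2,2): →(1,2)(W), (2,1)(W), (1,1)(W) — all W, so L
(2,4): →(1,4)(W), (2,3)(W), (2,1)(W), (1,3)(W) — all W, so L
(2,6): →(1,6)(W), (2,5)(W), (2,3)(W), (1,5)(W) — all W, so L
(2,8): →(1,8)(W), (2,7)(W), (2,5)(W), (1,7)(W) — all W, so L
(4,0): →(3,0)(W) only, which is W, so L
(4,2): →(3,2)(W), (4,1)(W), (3,1)(W) — all W, so L
(4,4): →(3,4)(W), (4,3)(W), (4,1)(W), (3,3)(W) — all W, so L
(4,6): →(3,6)(W), (4,5)(W), (4,3)(W), (3,5)(W) — all W, so L
(4,8): →(3,8)(W), (4,7)(W), (4,5)(W), (3,7)(W) — all W, so L
Every other cell has at least one move into one of the L cells above, so it is W.
L cells per row: a=0: 5, a=1: 0, a=2: 5, a=3: 0, a=4: 5, a=5: 0; total 15.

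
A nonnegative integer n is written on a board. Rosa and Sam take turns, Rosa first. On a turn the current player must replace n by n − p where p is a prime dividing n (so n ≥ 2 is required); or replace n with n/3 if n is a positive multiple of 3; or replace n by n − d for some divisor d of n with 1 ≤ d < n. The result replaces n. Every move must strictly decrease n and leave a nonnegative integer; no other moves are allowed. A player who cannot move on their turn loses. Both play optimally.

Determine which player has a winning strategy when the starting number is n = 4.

Sam wins.

Build the W/L table. Terminal = L. A non-terminal position is W if it has a move to some L; otherwise it is L.
n=0: no move → L
n=1: no move → L
n=2: can move to 0, which is L ⇒ W
n=3: can move to 0, which is L ⇒ W
n=4: moves to 2(W), 3(W); every one is W ⇒ L
The starting position 4 is L: whatever Rosa does, the opponent receives a W position.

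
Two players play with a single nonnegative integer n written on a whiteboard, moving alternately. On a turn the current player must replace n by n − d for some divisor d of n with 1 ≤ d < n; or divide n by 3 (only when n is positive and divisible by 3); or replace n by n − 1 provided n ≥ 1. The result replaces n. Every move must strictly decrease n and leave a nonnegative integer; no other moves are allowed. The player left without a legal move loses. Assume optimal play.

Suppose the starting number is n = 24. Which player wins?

Label each position W (a win for the player to move) or L (a loss). A position with no legal move is L; any other position is W exactly when some move reaches an L, and L when every move reaches a W.
n=0: no move → L
n=1: can move to 0, which is L ⇒ W
n=2: the only move is to 1(W), a W ⇒ L
n=3: can move to 2, which is L ⇒ W
n=4: can move to 2, which is L ⇒ W
n=5: the only move is to 4(W), a W ⇒ L
n=6: can move to 2, which is L ⇒ W
n=7: the only move is to 6(W), a W ⇒ L
n=8: can move to 7, which is L ⇒ W
n=9: moves to 3(W), 6(W), 8(W); every one is W ⇒ L
n=10: can move to 5, which is L ⇒ W
n=11: the only move is to 10(W), a W ⇒ L
n=12: can move to 9, which is L ⇒ W
n=13: the only move is to 12(W), a W ⇒ L
n=14: can move to 7, which is L ⇒ W
n=15: can move to 5, which is L ⇒ W
n=16: moves to 8(W), 12(W), 14(W), 15(W); every one is W ⇒ L
n=17: can move to 16, which is L ⇒ W
n=18: can move to 9, which is L ⇒ W
n=19: the only move is to 18(W), a W ⇒ L
n=20: can move to 16, which is L ⇒ W
n=21: can move to 7, which is L ⇒ W
n=22: can move to 11, which is L ⇒ W
n=23: the only move is to 22(W), a W ⇒ L
n=24: can move to 16, which is L ⇒ W
The starting position 24 is W: the player to move should move to 16, handing over an L position.

The first player wins.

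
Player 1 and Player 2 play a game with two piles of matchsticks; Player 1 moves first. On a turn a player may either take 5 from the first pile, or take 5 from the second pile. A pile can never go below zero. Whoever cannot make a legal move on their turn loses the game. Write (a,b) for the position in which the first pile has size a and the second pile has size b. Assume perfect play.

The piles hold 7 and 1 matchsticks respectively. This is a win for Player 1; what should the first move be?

Work bottom-up. With no move the player to move loses. Otherwise the position is W if at least one move leads to an L position for the opponent, and L if every move leads to a W.
No move ever increases a pile, so every position that can arise here has a ≤ 7 and b ≤ 1; it is enough to label the cells with 0 ≤ a ≤ 7 and 0 ≤ b ≤ 1.
Every move lowers a or b (never raises either), so fill the grid row by row in increasing a, and left to right within a row: each cell's successors are then already labelled.
      b=0  b=1
a=0:    L    L
a=1:    L    L
a=2:    L    L
a=3:    L    L
a=4:    L    L
a=5:    W    W
a=6:    W    W
a=7:    W    W
Cells with no legal move (terminal, hence L): (0,0), (0,1), (1,0), (1,1), (2,0), (2,1), (3,0), (3,1), (4,0), (4,1).
Every other cell has at least one move into one of the L cells above, so it is W.
From (7,1), the L positions reachable in one move are: (2,1).

Move to (2,1).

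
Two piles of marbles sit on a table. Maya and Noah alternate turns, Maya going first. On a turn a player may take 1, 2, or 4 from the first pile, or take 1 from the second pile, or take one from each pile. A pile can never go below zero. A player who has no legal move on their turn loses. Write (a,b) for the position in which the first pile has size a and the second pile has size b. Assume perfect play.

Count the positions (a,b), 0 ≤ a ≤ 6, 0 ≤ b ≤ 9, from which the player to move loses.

Classify positions by backward induction: terminal positions (no move available) are L. From any other position, the mover wins iff some move reaches an L.
Every move lowers a or b (never raises either), so fill the grid row by row in increasing a, and left to right within a row: each cell's successors are then already labelled.
      b=0  b=1  b=2  b=3  b=4  b=5  b=6  b=7  b=8  b=9
a=0:    L    W    L    W    L    W    L    W    L    W
a=1:    W    W    W    W    W    W    W    W    W    W
a=2:    W    L    W    L    W    L    W    L    W    L
a=3:    L    W    W    W    W    W    W    W    W    W
a=4:    W    W    W    W    W    W    W    W    W    W
a=5:    W    L    W    L    W    L    W    L    W    L
a=6:    L    W    W    W    W    W    W    W    W    W
Cells with no legal move (terminal, hence L): (0,0).
The remaining L cells, each justified by listing all of its moves:
(0,2): →(0,1)(W) only, which is W, so L
(0,4): →(0,3)(W) only, which is W, so L
(0,6): →(0,5)(W) only, which is W, so L
(0,8): →(0,7)(W) only, which is W, so L
(2,1): →(1,1)(W), (0,1)(W), (2,0)(W), (1,0)(W) — all W, so L
(2,3): →(1,3)(W), (0,3)(W), (2,2)(W), (1,2)(W) — all W, so L
(2,5): →(1,5)(W), (0,5)(W), (2,4)(W), (1,4)(W) — all W, so L
(2,7): →(1,7)(W), (0,7)(W), (2,6)(W), (1,6)(W) — all W, so L
(2,9): →(1,9)(W), (0,9)(W), (2,8)(W), (1,8)(W) — all W, so L
(3,0): →(2,0)(W), (1,0)(W) — all W, so L
(5,1): →(4,1)(W), (3,1)(W), (1,1)(W), (5,0)(W), (4,0)(W) — all W, so L
(5,3): →(4,3)(W), (3,3)(W), (1,3)(W), (5,2)(W), (4,2)(W) — all W, so L
(5,5): →(4,5)(W), (3,5)(W), (1,5)(W), (5,4)(W), (4,4)(W) — all W, so L
(5,7): →(4,7)(W), (3,7)(W), (1,7)(W), (5,6)(W), (4,6)(W) — all W, so L
(5,9): →(4,9)(W), (3,9)(W), (1,9)(W), (5,8)(W), (4,8)(W) — all W, so L
(6,0): →(5,0)(W), (4,0)(W), (2,0)(W) — all W, so L
Every other cell has at least one move into one of the L cells above, so it is W.
L cells per row: a=0: 5, a=1: 0, a=2: 5, a=3: 1, a=4: 0, a=5: 5, a=6: 1; total 17.

17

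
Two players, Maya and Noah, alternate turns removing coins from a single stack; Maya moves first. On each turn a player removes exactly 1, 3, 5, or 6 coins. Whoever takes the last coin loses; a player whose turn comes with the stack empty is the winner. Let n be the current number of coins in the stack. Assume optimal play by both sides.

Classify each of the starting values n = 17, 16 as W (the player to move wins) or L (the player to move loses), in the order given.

Work bottom-up. With no move the player to move wins. Otherwise the position is W if at least one move leads to an L position for the opponent, and L if every move leads to a W.
n=0: no move; the opponent has just taken the last coin and therefore loses → W
n=1: L (sole option 0(W) is W)
n=2: W (go to 1, an L position)
n=3: L (options 2(W), 0(W) are all W)
n=4: W (go to 3, an L position)
n=5: L (options 4(W), 2(W), 0(W) are all W)
n=6: W (go to 5, an L position)
n=7: W (go to 1, an L position)
n=8: W (go to 5, an L position)
n=9: W (go to 3, an L position)
n=10: W (go to 5, an L position)
n=11: W (go to 5, an L position)
n=12: L (options 11(W), 9(W), 7(W), 6(W) are all W)
n=13: W (go to 12, an L position)
n=14: L (options 13(W), 11(W), 9(W), 8(W) are all W)
n=15: W (go to 14, an L position)
n=16: L (options 15(W), 13(W), 11(W), 10(W) are all W)
n=17: W (go to 16, an L position)

17: W, 16: L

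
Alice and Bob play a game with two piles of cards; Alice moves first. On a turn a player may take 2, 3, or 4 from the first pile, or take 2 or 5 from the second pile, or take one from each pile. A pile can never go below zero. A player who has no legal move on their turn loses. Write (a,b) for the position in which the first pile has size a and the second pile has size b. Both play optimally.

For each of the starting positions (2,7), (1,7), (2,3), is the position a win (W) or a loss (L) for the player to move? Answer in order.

(2,7): W, (1,7): L, (2,3): L

Compute win/loss labels from the base case upward. A position with no move is L. Any other position is W if it can reach an L in one move, else L.
No move ever increases a pile, so every position that can arise here has a ≤ 2 and b ≤ 7; it is enough to label the cells with 0 ≤ a ≤ 2 and 0 ≤ b ≤ 7.
Every move lowers a or b (never raises either), so fill the grid row by row in increasing a, and left to right within a row: each cell's successors are then already labelled.
      b=0  b=1  b=2  b=3  b=4  b=5  b=6  b=7
a=0:    L    L    W    W    L    W    W    L
a=1:    L    W    W    L    L    W    W    L
a=2:    W    W    L    L    W    W    L    W
Cells with no legal move (terminal, hence L): (0,0), (0,1), (1,0).
The remaining L cells, each justified by listing all of its moves:
(0,4): only reaches (0,2)(W), which is W → L
(0,7): only reaches (0,5)(W), (0,2)(W), all W → L
(1,3): only reaches (1,1)(W), (0,2)(W), all W → L
(1,4): only reaches (1,2)(W), (0,3)(W), all W → L
(1,7): only reaches (1,5)(W), (1,2)(W), (0,6)(W), all W → L
(2,2): only reaches (0,2)(W), (2,0)(W), (1,1)(W), all W → L
(2,3): only reaches (0,3)(W), (2,1)(W), (1,2)(W), all W → L
(2,6): only reaches (0,6)(W), (2,4)(W), (2,1)(W), (1,5)(W), all W → L
Every other cell has at least one move into one of the L cells above, so it is W.
(2,7): the move to (0,7) reaches an L cell, so W
(1,7): one of the L cells justified above, so L
(2,3): one of the L cells justified above, so L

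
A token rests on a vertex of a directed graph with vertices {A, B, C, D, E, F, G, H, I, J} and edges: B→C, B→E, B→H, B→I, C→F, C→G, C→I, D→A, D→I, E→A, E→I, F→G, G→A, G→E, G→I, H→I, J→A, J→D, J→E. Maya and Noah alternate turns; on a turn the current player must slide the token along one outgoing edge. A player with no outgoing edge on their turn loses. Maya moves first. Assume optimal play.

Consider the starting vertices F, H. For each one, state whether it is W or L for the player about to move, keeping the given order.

F: L, H: W

Label each position W (a win for the player to move) or L (a loss). A position with no legal move is L; any other position is W exactly when some move reaches an L, and L when every move reaches a W.
Every edge goes from a vertex to one that appears earlier in the order A, I, E, G, F, D, C, J, H, B, so processing vertices in that order labels each vertex after all of its successors.
A: no outgoing edge → L
I: no outgoing edge → L
E: W (go to I, an L position)
G: W (go to I, an L position)
F: L (sole option G(W) is W)
D: W (go to I, an L position)
C: W (go to F, an L position)
J: W (go to A, an L position)
H: W (go to I, an L position)
B: W (go to I, an L position)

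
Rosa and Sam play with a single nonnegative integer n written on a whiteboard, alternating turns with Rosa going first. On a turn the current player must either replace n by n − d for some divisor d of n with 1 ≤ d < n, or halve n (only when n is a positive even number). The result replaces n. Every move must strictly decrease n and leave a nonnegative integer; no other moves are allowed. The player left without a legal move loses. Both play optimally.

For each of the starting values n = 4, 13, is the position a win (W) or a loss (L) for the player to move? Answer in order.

4: W, 13: L

Compute win/loss labels from the base case upward. A position with no move is L. Any other position is W if it can reach an L in one move, else L.
n=0: no move → L
n=1: no move → L
n=2: →1(L), so W
n=3: →2(W) only, which is W, so L
n=4: →3(L), so W
n=5: →4(W) only, which is W, so L
n=6: →3(L), so W
n=7: →6(W) only, which is W, so L
n=8: →7(L), so W
n=9: →6(W), 8(W) — all W, so L
n=10: →5(L), so W
n=11: →10(W) only, which is W, so L
n=12: →9(L), so W
n=13: →12(W) only, which is W, so L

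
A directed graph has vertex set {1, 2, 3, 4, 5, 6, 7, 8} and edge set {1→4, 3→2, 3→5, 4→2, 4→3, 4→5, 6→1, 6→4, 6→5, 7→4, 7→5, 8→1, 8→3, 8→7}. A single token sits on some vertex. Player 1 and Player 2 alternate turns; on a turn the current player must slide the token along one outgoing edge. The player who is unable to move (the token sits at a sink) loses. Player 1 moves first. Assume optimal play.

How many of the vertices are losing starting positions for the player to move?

3

Compute win/loss labels from the base case upward. A position with no move is L. Any other position is W if it can reach an L in one move, else L.
Every edge goes from a vertex to one that appears earlier in the order 2, 5, 3, 4, 1, 6, 7, 8, so processing vertices in that order labels each vertex after all of its successors.
2: no outgoing edge → L
5: no outgoing edge → L
3: reaches L-position 5 → W
4: reaches L-position 5 → W
1: only reaches 4(W), which is W → L
6: reaches L-position 1 → W
7: reaches L-position 5 → W
8: reaches L-position 1 → W
The L vertices are 1, 2, 5; that is 3 in all.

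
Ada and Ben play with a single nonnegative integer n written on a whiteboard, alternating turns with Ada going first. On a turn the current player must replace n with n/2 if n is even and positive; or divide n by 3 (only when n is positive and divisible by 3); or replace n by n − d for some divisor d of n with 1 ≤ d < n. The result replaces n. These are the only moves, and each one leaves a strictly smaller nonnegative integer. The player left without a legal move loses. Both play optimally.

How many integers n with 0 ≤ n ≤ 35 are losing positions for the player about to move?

14

Positions with no move are L. A position that does have a move is losing for the player to move precisely when every available move leads to a winning position for the opponent. Fill in the labels:
n=0: no move → L
n=1: no move → L
n=2: can move to 1, which is L ⇒ W
n=3: can move to 1, which is L ⇒ W
n=4: moves to 2(W), 3(W); every one is W ⇒ L
n=5: can move to 4, which is L ⇒ W
n=6: can move to 4, which is L ⇒ W
n=7: the only move is to 6(W), a W ⇒ L
n=8: can move to 4, which is L ⇒ W
n=9: moves to 3(W), 6(W), 8(W); every one is W ⇒ L
n=10: can move to 9, which is L ⇒ W
n=11: the only move is to 10(W), a W ⇒ L
n=12: can move to 4, which is L ⇒ W
n=13: the only move is to 12(W), a W ⇒ L
n=14: can move to 7, which is L ⇒ W
n=15: moves to 5(W), 10(W), 12(W), 14(W); every one is W ⇒ L
n=16: can move to 15, which is L ⇒ W
n=17: the only move is to 16(W), a W ⇒ L
n=18: can move to 9, which is L ⇒ W
n=19: the only move is to 18(W), a W ⇒ L
n=20: can move to 15, which is L ⇒ W
n=21: can move to 7, which is L ⇒ W
n=22: can move to 11, which is L ⇒ W
n=23: the only move is to 22(W), a W ⇒ L
n=24: can move to 23, which is L ⇒ W
n=25: moves to 20(W), 24(W); every one is W ⇒ L
n=26: can move to 13, which is L ⇒ W
n=27: can move to 9, which is L ⇒ W
n=28: moves to 14(W), 21(W), 24(W), 26(W), 27(W); every one is W ⇒ L
n=29: can move to 28, which is L ⇒ W
n=30: can move to 15, which is L ⇒ W
n=31: the only move is to 30(W), a W ⇒ L
n=32: can move to 28, which is L ⇒ W
n=33: can move to 11, which is L ⇒ W
n=34: can move to 17, which is L ⇒ W
n=35: can move to 28, which is L ⇒ W
L entries with 0 ≤ n ≤ 35: n = 0, 1, 4, 7, 9, 11, 13, 15, 17, 19, 23, 25, 28, 31; that makes 14.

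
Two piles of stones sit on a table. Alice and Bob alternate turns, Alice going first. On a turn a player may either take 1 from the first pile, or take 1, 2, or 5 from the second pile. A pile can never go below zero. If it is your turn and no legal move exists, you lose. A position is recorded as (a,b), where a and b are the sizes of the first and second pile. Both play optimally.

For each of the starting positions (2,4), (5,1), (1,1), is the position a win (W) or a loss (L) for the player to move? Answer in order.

Label each position W (a win for the player to move) or L (a loss). A position with no legal move is L; any other position is W exactly when some move reaches an L, and L when every move reaches a W.
No move ever increases a pile, so every position that can arise here has a ≤ 5 and b ≤ 4; it is enough to label the cells with 0 ≤ a ≤ 5 and 0 ≤ b ≤ 4.
Every move lowers a or b (never raises either), so fill the grid row by row in increasing a, and left to right within a row: each cell's successors are then already labelled.
      b=0  b=1  b=2  b=3  b=4
a=0:    L    W    W    L    W
a=1:    W    L    W    W    L
a=2:    L    W    W    L    W
a=3:    W    L    W    W    L
a=4:    L    W    W    L    W
a=5:    W    L    W    W    L
Cells with no legal move (terminal, hence L): (0,0).
The remaining L cells, each justified by listing all of its moves:
(0,3): moves to (0,2)(W), (0,1)(W); every one is W ⇒ L
(1,1): moves to (0,1)(W), (1,0)(W); every one is W ⇒ L
(1,4): moves to (0,4)(W), (1,3)(W), (1,2)(W); every one is W ⇒ L
(2,0): the only move is to (1,0)(W), a W ⇒ L
(2,3): moves to (1,3)(W), (2,2)(W), (2,1)(W); every one is W ⇒ L
(3,1): moves to (2,1)(W), (3,0)(W); every one is W ⇒ L
(3,4): moves to (2,4)(W), (3,3)(W), (3,2)(W); every one is W ⇒ L
(4,0): the only move is to (3,0)(W), a W ⇒ L
(4,3): moves to (3,3)(W), (4,2)(W), (4,1)(W); every one is W ⇒ L
(5,1): moves to (4,1)(W), (5,0)(W); every one is W ⇒ L
(5,4): moves to (4,4)(W), (5,3)(W), (5,2)(W); every one is W ⇒ L
Every other cell has at least one move into one of the L cells above, so it is W.
(2,4): the move to (1,4) reaches an L cell, so W
(5,1): one of the L cells justified above, so L
(1,1): one of the L cells justified above, so L

(2,4): W, (5,1): L, (1,1): L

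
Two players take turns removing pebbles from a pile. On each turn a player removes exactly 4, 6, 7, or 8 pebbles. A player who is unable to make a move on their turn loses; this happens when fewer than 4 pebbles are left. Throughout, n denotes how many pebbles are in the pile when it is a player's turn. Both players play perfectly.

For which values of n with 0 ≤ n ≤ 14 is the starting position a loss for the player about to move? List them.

0, 1, 2, 3, 12, 13, 14

Positions with no move are L. A position that does have a move is losing for the player to move precisely when every available move leads to a winning position for the opponent. Fill in the labels:
n=0: no move → L
n=1: no move → L
n=2: no move → L
n=3: no move → L
n=4: reaches L-position 0 → W
n=5: reaches L-position 1 → W
n=6: reaches L-position 2 → W
n=7: reaches L-position 3 → W
n=8: reaches L-position 2 → W
n=9: reaches L-position 3 → W
n=10: reaches L-position 3 → W
n=11: reaches L-position 3 → W
n=12: only reaches 8(W), 6(W), 5(W), 4(W), all W → L
n=13: only reaches 9(W), 7(W), 6(W), 5(W), all W → L
n=14: only reaches 10(W), 8(W), 7(W), 6(W), all W → L
The losing starting values of n are exactly the entries labelled L in this table (7 of them).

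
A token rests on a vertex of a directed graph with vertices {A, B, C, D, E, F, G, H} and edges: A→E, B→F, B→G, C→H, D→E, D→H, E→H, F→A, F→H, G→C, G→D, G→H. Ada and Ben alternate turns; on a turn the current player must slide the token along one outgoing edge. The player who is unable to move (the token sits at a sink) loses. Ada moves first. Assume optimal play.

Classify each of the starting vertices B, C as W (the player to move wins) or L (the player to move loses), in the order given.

Build the W/L table. Terminal = L. A non-terminal position is W if it has a move to some L; otherwise it is L.
Every edge goes from a vertex to one that appears earlier in the order H, E, D, C, A, G, F, B, so processing vertices in that order labels each vertex after all of its successors.
H: no outgoing edge → L
E: can move to H, which is L ⇒ W
D: can move to H, which is L ⇒ W
C: can move to H, which is L ⇒ W
A: the only move is to E(W), a W ⇒ L
G: can move to H, which is L ⇒ W
F: can move to A, which is L ⇒ W
B: moves to F(W), G(W); every one is W ⇒ L

B: L, C: W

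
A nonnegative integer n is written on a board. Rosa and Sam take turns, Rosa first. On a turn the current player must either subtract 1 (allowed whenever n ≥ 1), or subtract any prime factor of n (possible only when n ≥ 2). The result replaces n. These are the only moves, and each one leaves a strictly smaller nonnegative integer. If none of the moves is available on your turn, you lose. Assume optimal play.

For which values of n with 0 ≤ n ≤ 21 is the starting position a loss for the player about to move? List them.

0, 4, 8, 12, 16, 20

Label each position W (a win for the player to move) or L (a loss). A position with no legal move is L; any other position is W exactly when some move reaches an L, and L when every move reaches a W.
n=0: no move → L
n=1: can move to 0, which is L ⇒ W
n=2: can move to 0, which is L ⇒ W
n=3: can move to 0, which is L ⇒ W
n=4: moves to 2(W), 3(W); every one is W ⇒ L
n=5: can move to 0, which is L ⇒ W
n=6: can move to 4, which is L ⇒ W
n=7: can move to 0, which is L ⇒ W
n=8: moves to 6(W), 7(W); every one is W ⇒ L
n=9: can move to 8, which is L ⇒ W
n=10: can move to 8, which is L ⇒ W
n=11: can move to 0, which is L ⇒ W
n=12: moves to 9(W), 10(W), 11(W); every one is W ⇒ L
n=13: can move to 0, which is L ⇒ W
n=14: can move to 12, which is L ⇒ W
n=15: can move to 12, which is L ⇒ W
n=16: moves to 14(W), 15(W); every one is W ⇒ L
n=17: can move to 0, which is L ⇒ W
n=18: can move to 16, which is L ⇒ W
n=19: can move to 0, which is L ⇒ W
n=20: moves to 15(W), 18(W), 19(W); every one is W ⇒ L
n=21: can move to 20, which is L ⇒ W
The losing starting values of n are exactly the entries labelled L in this table (6 of them).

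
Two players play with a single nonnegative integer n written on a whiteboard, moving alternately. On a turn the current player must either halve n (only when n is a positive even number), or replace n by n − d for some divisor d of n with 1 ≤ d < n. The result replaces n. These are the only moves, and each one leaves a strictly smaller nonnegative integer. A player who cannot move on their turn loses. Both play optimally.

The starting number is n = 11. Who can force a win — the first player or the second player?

Work bottom-up. With no move the player to move loses. Otherwise the position is W if at least one move leads to an L position for the opponent, and L if every move leads to a W.
n=0: no move → L
n=1: no move → L
n=2: →1(L), so W
n=3: →2(W) only, which is W, so L
n=4: →3(L), so W
n=5: →4(W) only, which is W, so L
n=6: →3(L), so W
n=7: →6(W) only, which is W, so L
n=8: →7(L), so W
n=9: →6(W), 8(W) — all W, so L
n=10: →5(L), so W
n=11: →10(W) only, which is W, so L
The starting position 11 is L: whatever the player to move does, the opponent receives a W position.

The second player wins.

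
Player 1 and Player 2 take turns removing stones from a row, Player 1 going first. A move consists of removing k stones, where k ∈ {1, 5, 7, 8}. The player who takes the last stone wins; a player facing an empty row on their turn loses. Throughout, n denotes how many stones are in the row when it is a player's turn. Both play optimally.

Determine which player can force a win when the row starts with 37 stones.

Classify positions by backward induction: terminal positions (no move available) are L. From any other position, the mover wins iff some move reaches an L.
n=0: no move → L
n=1: →0(L), so W
n=2: →1(W) only, which is W, so L
n=3: →2(L), so W
n=4: →3(W) only, which is W, so L
n=5: →4(L), so W
n=6: →5(W), 1(W) — all W, so L
n=7: →6(L), so W
n=8: →0(L), so W
n=9: →4(L), so W
n=10: →2(L), so W
n=11: →6(L), so W
n=12: →4(L), so W
n=13: →6(L), so W
n=14: →6(L), so W
n=15: →14(W), 10(W), 8(W), 7(W) — all W, so L
n=16: →15(L), so W
n=17: →16(W), 12(W), 10(W), 9(W) — all W, so L
n=18: →17(L), so W
n=19: →18(W), 14(W), 12(W), 11(W) — all W, so L
n=20: →19(L), so W
n=21: →20(W), 16(W), 14(W), 13(W) — all W, so L
n=22: →21(L), so W
n=23: →15(L), so W
n=24: →19(L), so W
n=25: →17(L), so W
n=26: →21(L), so W
n=27: →19(L), so W
n=28: →21(L), so W
n=29: →21(L), so W
n=30: →29(W), 25(W), 23(W), 22(W) — all W, so L
n=31: →30(L), so W
n=32: →31(W), 27(W), 25(W), 24(W) — all W, so L
n=33: →32(L), so W
n=34: →33(W), 29(W), 27(W), 26(W) — all W, so L
n=35: →34(L), so W
n=36: →35(W), 31(W), 29(W), 28(W) — all W, so L
n=37: →36(L), so W
From 37 Player 1 can remove 1, leaving 36, reaching an L position.

Player 1 wins.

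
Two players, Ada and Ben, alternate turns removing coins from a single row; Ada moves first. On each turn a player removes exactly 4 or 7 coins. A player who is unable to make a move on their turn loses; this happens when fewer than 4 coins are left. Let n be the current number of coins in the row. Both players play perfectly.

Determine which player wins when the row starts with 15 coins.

Ada wins.

Positions with no move are L. A position that does have a move is losing for the player to move precisely when every available move leads to a winning position for the opponent. Fill in the labels:
n=0: no move → L
n=1: no move → L
n=2: no move → L
n=3: no move → L
n=4: can move to 0, which is L ⇒ W
n=5: can move to 1, which is L ⇒ W
n=6: can move to 2, which is L ⇒ W
n=7: can move to 3, which is L ⇒ W
n=8: can move to 1, which is L ⇒ W
n=9: can move to 2, which is L ⇒ W
n=10: can move to 3, which is L ⇒ W
n=11: moves to 7(W), 4(W); every one is W ⇒ L
n=12: moves to 8(W), 5(W); every one is W ⇒ L
n=13: moves to 9(W), 6(W); every one is W ⇒ L
n=14: moves to 10(W), 7(W); every one is W ⇒ L
n=15: can move to 11, which is L ⇒ W
From 15 Ada can remove 4, leaving 11, reaching an L position.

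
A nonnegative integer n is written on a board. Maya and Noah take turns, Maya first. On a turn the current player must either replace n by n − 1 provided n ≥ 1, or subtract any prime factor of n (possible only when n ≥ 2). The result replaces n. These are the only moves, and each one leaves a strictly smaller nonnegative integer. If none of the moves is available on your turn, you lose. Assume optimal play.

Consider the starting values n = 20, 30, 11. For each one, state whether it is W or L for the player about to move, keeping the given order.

20: L, 30: W, 11: W

Work bottom-up. With no move the player to move loses. Otherwise the position is W if at least one move leads to an L position for the opponent, and L if every move leads to a W.
n=0: no move → L
n=1: W (go to 0, an L position)
n=2: W (go to 0, an L position)
n=3: W (go to 0, an L position)
n=4: L (options 2(W), 3(W) are all W)
n=5: W (go to 0, an L position)
n=6: W (go to 4, an L position)
n=7: W (go to 0, an L position)
n=8: L (options 6(W), 7(W) are all W)
n=9: W (go to 8, an L position)
n=10: W (go to 8, an L position)
n=11: W (go to 0, an L position)
n=12: L (options 9(W), 10(W), 11(W) are all W)
n=13: W (go to 0, an L position)
n=14: W (go to 12, an L position)
n=15: W (go to 12, an L position)
n=16: L (options 14(W), 15(W) are all W)
n=17: W (go to 0, an L position)
n=18: W (go to 16, an L position)
n=19: W (go to 0, an L position)
n=20: L (options 15(W), 18(W), 19(W) are all W)
n=21: W (go to 20, an L position)
n=22: W (go to 20, an L position)
n=23: W (go to 0, an L position)
n=24: L (options 21(W), 22(W), 23(W) are all W)
n=25: W (go to 20, an L position)
n=26: W (go to 24, an L position)
n=27: W (go to 24, an L position)
n=28: L (options 21(W), 26(W), 27(W) are all W)
n=29: W (go to 0, an L position)
n=30: W (go to 28, an L position)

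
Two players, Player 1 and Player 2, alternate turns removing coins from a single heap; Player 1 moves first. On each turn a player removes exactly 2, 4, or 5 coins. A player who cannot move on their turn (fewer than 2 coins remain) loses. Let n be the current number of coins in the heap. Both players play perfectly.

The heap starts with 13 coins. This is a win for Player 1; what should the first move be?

Label each position W (a win for the player to move) or L (a loss). A position with no legal move is L; any other position is W exactly when some move reaches an L, and L when every move reaches a W.
n=0: no move → L
n=1: no move → L
n=2: can move to 0, which is L ⇒ W
n=3: can move to 1, which is L ⇒ W
n=4: can move to 0, which is L ⇒ W
n=5: can move to 1, which is L ⇒ W
n=6: can move to 1, which is L ⇒ W
n=7: moves to 5(W), 3(W), 2(W); every one is W ⇒ L
n=8: moves to 6(W), 4(W), 3(W); every one is W ⇒ L
n=9: can move to 7, which is L ⇒ W
n=10: can move to 8, which is L ⇒ W
n=11: can move to 7, which is L ⇒ W
n=12: can move to 8, which is L ⇒ W
n=13: can move to 8, which is L ⇒ W
From 13, the L positions reachable in one move are: 8.

Remove 5, leaving 8.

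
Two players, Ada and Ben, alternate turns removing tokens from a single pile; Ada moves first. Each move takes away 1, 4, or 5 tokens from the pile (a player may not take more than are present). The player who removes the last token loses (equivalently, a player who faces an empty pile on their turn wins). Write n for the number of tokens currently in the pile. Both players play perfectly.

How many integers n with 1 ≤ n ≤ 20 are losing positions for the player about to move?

Label each position W (a win for the player to move) or L (a loss). A position with no legal move is W; any other position is W exactly when some move reaches an L, and L when every move reaches a W.
n=0: no move; the opponent has just taken the last token and therefore loses → W
n=1: →0(W) only, which is W, so L
n=2: →1(L), so W
n=3: →2(W) only, which is W, so L
n=4: →3(L), so W
n=5: →1(L), so W
n=6: →1(L), so W
n=7: →3(L), so W
n=8: →3(L), so W
n=9: →8(W), 5(W), 4(W) — all W, so L
n=10: →9(L), so W
n=11: →10(W), 7(W), 6(W) — all W, so L
n=12: →11(L), so W
n=13: →9(L), so W
n=14: →9(L), so W
n=15: →11(L), so W
n=16: →11(L), so W
n=17: →16(W), 13(W), 12(W) — all W, so L
n=18: →17(L), so W
n=19: →18(W), 15(W), 14(W) — all W, so L
n=20: →19(L), so W
L entries with 1 ≤ n ≤ 20 (the range starts at n=1): n = 1, 3, 9, 11, 17, 19; that makes 6.

6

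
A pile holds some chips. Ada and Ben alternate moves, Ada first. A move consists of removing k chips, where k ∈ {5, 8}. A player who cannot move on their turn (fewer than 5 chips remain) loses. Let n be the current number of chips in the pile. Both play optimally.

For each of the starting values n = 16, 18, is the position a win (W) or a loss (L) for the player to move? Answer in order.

Use the standard recursion: the mover loses at a terminal position; elsewhere, the mover wins exactly when some move hands the opponent an L position.
n=0: no move → L
n=1: no move → L
n=2: no move → L
n=3: no move → L
n=4: no move → L
n=5: →0(L), so W
n=6: →1(L), so W
n=7: →2(L), so W
n=8: →3(L), so W
n=9: →4(L), so W
n=10: →2(L), so W
n=11: →3(L), so W
n=12: →4(L), so W
n=13: →8(W), 5(W) — all W, so L
n=14: →9(W), 6(W) — all W, so L
n=15: →10(W), 7(W) — all W, so L
n=16: →11(W), 8(W) — all W, so L
n=17: →12(W), 9(W) — all W, so L
n=18: →13(L), so W

16: L, 18: W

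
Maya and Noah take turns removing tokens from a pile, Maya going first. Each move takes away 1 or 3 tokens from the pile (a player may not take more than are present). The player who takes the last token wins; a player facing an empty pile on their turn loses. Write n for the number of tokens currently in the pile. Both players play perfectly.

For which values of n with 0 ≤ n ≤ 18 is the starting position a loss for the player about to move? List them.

Classify positions by backward induction: terminal positions (no move available) are L. From any other position, the mover wins iff some move reaches an L.
n=0: no move → L
n=1: reaches L-position 0 → W
n=2: only reaches 1(W), which is W → L
n=3: reaches L-position 2 → W
n=4: only reaches 3(W), 1(W), all W → L
n=5: reaches L-position 4 → W
n=6: only reaches 5(W), 3(W), all W → L
n=7: reaches L-position 6 → W
n=8: only reaches 7(W), 5(W), all W → L
n=9: reaches L-position 8 → W
n=10: only reaches 9(W), 7(W), all W → L
n=11: reaches L-position 10 → W
n=12: only reaches 11(W), 9(W), all W → L
n=13: reaches L-position 12 → W
n=14: only reaches 13(W), 11(W), all W → L
n=15: reaches L-position 14 → W
n=16: only reaches 15(W), 13(W), all W → L
n=17: reaches L-position 16 → W
n=18: only reaches 17(W), 15(W), all W → L
Reading off the rows marked L gives the requested list; there are 10 such values of n.

0, 2, 4, 6, 8, 10, 12, 14, 16, 18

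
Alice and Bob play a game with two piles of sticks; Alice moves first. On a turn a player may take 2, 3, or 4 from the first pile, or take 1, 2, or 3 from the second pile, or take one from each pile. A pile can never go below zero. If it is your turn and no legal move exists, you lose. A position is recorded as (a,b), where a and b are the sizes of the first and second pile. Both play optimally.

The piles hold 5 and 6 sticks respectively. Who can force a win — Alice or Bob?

Alice wins.

Build the W/L table. Terminal = L. A non-terminal position is W if it has a move to some L; otherwise it is L.
No move ever increases a pile, so every position that can arise here has a ≤ 5 and b ≤ 6; it is enough to label the cells with 0 ≤ a ≤ 5 and 0 ≤ b ≤ 6.
Every move lowers a or b (never raises either), so fill the grid row by row in increasing a, and left to right within a row: each cell's successors are then already labelled.
      b=0  b=1  b=2  b=3  b=4  b=5  b=6
a=0:    L    W    W    W    L    W    W
a=1:    L    W    W    W    L    W    W
a=2:    W    W    L    W    W    W    L
a=3:    W    L    W    W    W    L    W
a=4:    W    L    W    W    W    L    W
a=5:    W    W    W    L    W    W    W
Cells with no legal move (terminal, hence L): (0,0), (1,0).
The remaining L cells, each justified by listing all of its moves:
(0,4): only reaches (0,3)(W), (0,2)(W), (0,1)(W), all W → L
(1,4): only reaches (1,3)(W), (1,2)(W), (1,1)(W), (0,3)(W), all W → L
(2,2): only reaches (0,2)(W), (2,1)(W), (2,0)(W), (1,1)(W), all W → L
(2,6): only reaches (0,6)(W), (2,5)(W), (2,4)(W), (2,3)(W), (1,5)(W), all W → L
(3,1): only reaches (1,1)(W), (0,1)(W), (3,0)(W), (2,0)(W), all W → L
(3,5): only reaches (1,5)(W), (0,5)(W), (3,4)(W), (3,3)(W), (3,2)(W), (2,4)(W), all W → L
(4,1): only reaches (2,1)(W), (1,1)(W), (0,1)(W), (4,0)(W), (3,0)(W), all W → L
(4,5): only reaches (2,5)(W), (1,5)(W), (0,5)(W), (4,4)(W), (4,3)(W), (4,2)(W), (3,4)(W), all W → L
(5,3): only reaches (3,3)(W), (2,3)(W), (1,3)(W), (5,2)(W), (5,1)(W), (5,0)(W), (4,2)(W), all W → L
Every other cell has at least one move into one of the L cells above, so it is W.
From (5,6) Alice can move to (2,6), reaching an L position.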